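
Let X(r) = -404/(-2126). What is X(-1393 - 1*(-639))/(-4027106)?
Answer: -101/2140406839 ≈ -4.7187e-8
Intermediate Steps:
X(r) = 202/1063 (X(r) = -404*(-1/2126) = 202/1063)
X(-1393 - 1*(-639))/(-4027106) = (202/1063)/(-4027106) = (202/1063)*(-1/4027106) = -101/2140406839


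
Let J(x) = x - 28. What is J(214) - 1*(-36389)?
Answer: 36575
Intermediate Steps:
J(x) = -28 + x
J(214) - 1*(-36389) = (-28 + 214) - 1*(-36389) = 186 + 36389 = 36575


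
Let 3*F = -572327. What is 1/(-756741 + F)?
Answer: -3/2842550 ≈ -1.0554e-6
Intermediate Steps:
F = -572327/3 (F = (⅓)*(-572327) = -572327/3 ≈ -1.9078e+5)
1/(-756741 + F) = 1/(-756741 - 572327/3) = 1/(-2842550/3) = -3/2842550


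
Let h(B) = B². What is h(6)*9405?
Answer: 338580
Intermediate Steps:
h(6)*9405 = 6²*9405 = 36*9405 = 338580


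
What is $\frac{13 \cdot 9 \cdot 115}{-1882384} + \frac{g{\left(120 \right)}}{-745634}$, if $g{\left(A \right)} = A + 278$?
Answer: $- \frac{5390847151}{701784755728} \approx -0.0076816$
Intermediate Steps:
$g{\left(A \right)} = 278 + A$
$\frac{13 \cdot 9 \cdot 115}{-1882384} + \frac{g{\left(120 \right)}}{-745634} = \frac{13 \cdot 9 \cdot 115}{-1882384} + \frac{278 + 120}{-745634} = 117 \cdot 115 \left(- \frac{1}{1882384}\right) + 398 \left(- \frac{1}{745634}\right) = 13455 \left(- \frac{1}{1882384}\right) - \frac{199}{372817} = - \frac{13455}{1882384} - \frac{199}{372817} = - \frac{5390847151}{701784755728}$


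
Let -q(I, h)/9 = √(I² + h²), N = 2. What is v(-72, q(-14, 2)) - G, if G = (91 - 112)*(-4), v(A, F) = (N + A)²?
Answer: 4816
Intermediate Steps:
q(I, h) = -9*√(I² + h²)
v(A, F) = (2 + A)²
G = 84 (G = -21*(-4) = 84)
v(-72, q(-14, 2)) - G = (2 - 72)² - 1*84 = (-70)² - 84 = 4900 - 84 = 4816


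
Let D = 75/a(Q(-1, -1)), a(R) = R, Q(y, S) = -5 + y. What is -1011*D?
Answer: 25275/2 ≈ 12638.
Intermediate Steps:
D = -25/2 (D = 75/(-5 - 1) = 75/(-6) = 75*(-⅙) = -25/2 ≈ -12.500)
-1011*D = -1011*(-25/2) = 25275/2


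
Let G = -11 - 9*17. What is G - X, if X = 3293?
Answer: -3457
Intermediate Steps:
G = -164 (G = -11 - 153 = -164)
G - X = -164 - 1*3293 = -164 - 3293 = -3457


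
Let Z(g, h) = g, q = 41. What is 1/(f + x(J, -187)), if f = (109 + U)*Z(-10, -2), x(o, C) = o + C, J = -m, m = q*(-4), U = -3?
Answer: -1/1083 ≈ -0.00092336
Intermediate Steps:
m = -164 (m = 41*(-4) = -164)
J = 164 (J = -1*(-164) = 164)
x(o, C) = C + o
f = -1060 (f = (109 - 3)*(-10) = 106*(-10) = -1060)
1/(f + x(J, -187)) = 1/(-1060 + (-187 + 164)) = 1/(-1060 - 23) = 1/(-1083) = -1/1083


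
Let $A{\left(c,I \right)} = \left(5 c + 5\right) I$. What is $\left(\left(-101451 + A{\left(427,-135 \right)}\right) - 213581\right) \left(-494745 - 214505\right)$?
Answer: $428338771000$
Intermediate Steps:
$A{\left(c,I \right)} = I \left(5 + 5 c\right)$ ($A{\left(c,I \right)} = \left(5 + 5 c\right) I = I \left(5 + 5 c\right)$)
$\left(\left(-101451 + A{\left(427,-135 \right)}\right) - 213581\right) \left(-494745 - 214505\right) = \left(\left(-101451 + 5 \left(-135\right) \left(1 + 427\right)\right) - 213581\right) \left(-494745 - 214505\right) = \left(\left(-101451 + 5 \left(-135\right) 428\right) - 213581\right) \left(-709250\right) = \left(\left(-101451 - 288900\right) - 213581\right) \left(-709250\right) = \left(-390351 - 213581\right) \left(-709250\right) = \left(-603932\right) \left(-709250\right) = 428338771000$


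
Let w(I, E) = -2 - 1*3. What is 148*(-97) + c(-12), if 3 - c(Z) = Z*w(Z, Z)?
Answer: -14413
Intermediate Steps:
w(I, E) = -5 (w(I, E) = -2 - 3 = -5)
c(Z) = 3 + 5*Z (c(Z) = 3 - Z*(-5) = 3 - (-5)*Z = 3 + 5*Z)
148*(-97) + c(-12) = 148*(-97) + (3 + 5*(-12)) = -14356 + (3 - 60) = -14356 - 57 = -14413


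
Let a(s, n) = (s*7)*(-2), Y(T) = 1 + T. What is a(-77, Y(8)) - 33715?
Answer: -32637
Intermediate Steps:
a(s, n) = -14*s (a(s, n) = (7*s)*(-2) = -14*s)
a(-77, Y(8)) - 33715 = -14*(-77) - 33715 = 1078 - 33715 = -32637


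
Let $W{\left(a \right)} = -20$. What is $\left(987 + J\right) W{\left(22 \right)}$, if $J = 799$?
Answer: $-35720$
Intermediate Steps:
$\left(987 + J\right) W{\left(22 \right)} = \left(987 + 799\right) \left(-20\right) = 1786 \left(-20\right) = -35720$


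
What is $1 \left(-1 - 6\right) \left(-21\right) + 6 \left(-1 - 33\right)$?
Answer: $-57$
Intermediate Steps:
$1 \left(-1 - 6\right) \left(-21\right) + 6 \left(-1 - 33\right) = 1 \left(-7\right) \left(-21\right) + 6 \left(-1 - 33\right) = \left(-7\right) \left(-21\right) + 6 \left(-1 - 33\right) = 147 + 6 \left(-34\right) = 147 - 204 = -57$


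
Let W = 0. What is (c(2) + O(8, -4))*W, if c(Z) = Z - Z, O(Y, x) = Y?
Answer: 0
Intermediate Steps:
c(Z) = 0
(c(2) + O(8, -4))*W = (0 + 8)*0 = 8*0 = 0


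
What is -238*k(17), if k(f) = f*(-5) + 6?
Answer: 18802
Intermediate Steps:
k(f) = 6 - 5*f (k(f) = -5*f + 6 = 6 - 5*f)
-238*k(17) = -238*(6 - 5*17) = -238*(6 - 85) = -238*(-79) = 18802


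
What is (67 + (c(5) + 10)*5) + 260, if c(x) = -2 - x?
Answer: 342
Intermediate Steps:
(67 + (c(5) + 10)*5) + 260 = (67 + ((-2 - 1*5) + 10)*5) + 260 = (67 + ((-2 - 5) + 10)*5) + 260 = (67 + (-7 + 10)*5) + 260 = (67 + 3*5) + 260 = (67 + 15) + 260 = 82 + 260 = 342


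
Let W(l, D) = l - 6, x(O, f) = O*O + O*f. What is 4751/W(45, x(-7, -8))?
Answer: 4751/39 ≈ 121.82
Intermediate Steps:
x(O, f) = O² + O*f
W(l, D) = -6 + l
4751/W(45, x(-7, -8)) = 4751/(-6 + 45) = 4751/39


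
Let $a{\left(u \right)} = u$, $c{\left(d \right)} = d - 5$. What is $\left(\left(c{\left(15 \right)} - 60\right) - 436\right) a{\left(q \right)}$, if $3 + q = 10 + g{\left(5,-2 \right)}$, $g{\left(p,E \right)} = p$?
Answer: $-5832$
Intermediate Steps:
$c{\left(d \right)} = -5 + d$ ($c{\left(d \right)} = d - 5 = -5 + d$)
$q = 12$ ($q = -3 + \left(10 + 5\right) = -3 + 15 = 12$)
$\left(\left(c{\left(15 \right)} - 60\right) - 436\right) a{\left(q \right)} = \left(\left(\left(-5 + 15\right) - 60\right) - 436\right) 12 = \left(\left(10 - 60\right) - 436\right) 12 = \left(-50 - 436\right) 12 = \left(-486\right) 12 = -5832$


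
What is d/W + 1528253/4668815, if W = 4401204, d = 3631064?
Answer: 5919729821443/5137101813315 ≈ 1.1523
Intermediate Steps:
d/W + 1528253/4668815 = 3631064/4401204 + 1528253/4668815 = 3631064*(1/4401204) + 1528253*(1/4668815) = 907766/1100301 + 1528253/4668815 = 5919729821443/5137101813315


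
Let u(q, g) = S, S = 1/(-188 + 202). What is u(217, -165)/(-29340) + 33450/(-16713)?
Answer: -169628873/84753480 ≈ -2.0014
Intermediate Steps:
S = 1/14 ≈ 0.071429
u(q, g) = 1/14
u(217, -165)/(-29340) + 33450/(-16713) = (1/14)/(-29340) + 33450/(-16713) = (1/14)*(-1/29340) + 33450*(-1/16713) = -1/410760 - 11150/5571 = -169628873/84753480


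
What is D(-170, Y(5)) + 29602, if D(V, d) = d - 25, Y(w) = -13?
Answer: 29564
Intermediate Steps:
D(V, d) = -25 + d
D(-170, Y(5)) + 29602 = (-25 - 13) + 29602 = -38 + 29602 = 29564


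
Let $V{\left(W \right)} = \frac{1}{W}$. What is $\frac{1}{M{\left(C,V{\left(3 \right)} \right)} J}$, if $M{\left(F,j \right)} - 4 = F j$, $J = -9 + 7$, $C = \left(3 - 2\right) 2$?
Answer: $- \frac{3}{28} \approx -0.10714$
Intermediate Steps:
$C = 2$ ($C = 1 \cdot 2 = 2$)
$J = -2$
$M{\left(F,j \right)} = 4 + F j$
$\frac{1}{M{\left(C,V{\left(3 \right)} \right)} J} = \frac{1}{\left(4 + \frac{2}{3}\right) \left(-2\right)} = \frac{1}{\frac{14}{3} \left(-2\right)} = \frac{1}{- \frac{28}{3}} = - \frac{3}{28}$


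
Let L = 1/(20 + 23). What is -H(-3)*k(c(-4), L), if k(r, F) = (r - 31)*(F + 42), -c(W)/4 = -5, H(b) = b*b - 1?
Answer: 159016/43 ≈ 3698.0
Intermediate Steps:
H(b) = -1 + b² (H(b) = b² - 1 = -1 + b²)
c(W) = 20 (c(W) = -4*(-5) = 20)
L = 1/43 ≈ 0.023256
k(r, F) = (-31 + r)*(42 + F)
-H(-3)*k(c(-4), L) = -(-1 + (-3)²)*(-1302 - 31*1/43 + 42*20 + (1/43)*20) = -(-1 + 9)*(-1302 - 31/43 + 840 + 20/43) = -8*(-19877)/43 = -1*(-159016/43) = 159016/43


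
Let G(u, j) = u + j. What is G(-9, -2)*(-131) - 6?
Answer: 1435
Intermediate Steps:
G(u, j) = j + u
G(-9, -2)*(-131) - 6 = (-2 - 9)*(-131) - 6 = -11*(-131) - 6 = 1441 - 6 = 1435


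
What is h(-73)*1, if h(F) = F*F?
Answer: 5329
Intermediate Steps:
h(F) = F²
h(-73)*1 = (-73)²*1 = 5329*1 = 5329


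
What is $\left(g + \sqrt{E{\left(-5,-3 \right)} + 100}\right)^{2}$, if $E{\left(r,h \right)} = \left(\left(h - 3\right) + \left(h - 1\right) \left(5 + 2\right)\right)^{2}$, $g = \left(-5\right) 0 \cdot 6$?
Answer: $1256$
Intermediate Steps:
$g = 0$ ($g = 0 \cdot 6 = 0$)
$E{\left(r,h \right)} = \left(-10 + 8 h\right)^{2}$ ($E{\left(r,h \right)} = \left(\left(-3 + h\right) + \left(-1 + h\right) 7\right)^{2} = \left(\left(-3 + h\right) + \left(-7 + 7 h\right)\right)^{2} = \left(-10 + 8 h\right)^{2}$)
$\left(g + \sqrt{E{\left(-5,-3 \right)} + 100}\right)^{2} = \left(0 + \sqrt{4 \left(-5 + 4 \left(-3\right)\right)^{2} + 100}\right)^{2} = \left(0 + \sqrt{4 \left(-5 - 12\right)^{2} + 100}\right)^{2} = \left(0 + \sqrt{4 \left(-17\right)^{2} + 100}\right)^{2} = \left(0 + \sqrt{4 \cdot 289 + 100}\right)^{2} = \left(0 + \sqrt{1156 + 100}\right)^{2} = \left(0 + \sqrt{1256}\right)^{2} = \left(0 + 2 \sqrt{314}\right)^{2} = \left(2 \sqrt{314}\right)^{2} = 1256$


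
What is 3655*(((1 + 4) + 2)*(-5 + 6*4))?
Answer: 486115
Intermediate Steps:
3655*(((1 + 4) + 2)*(-5 + 6*4)) = 3655*((5 + 2)*(-5 + 24)) = 3655*(7*19) = 3655*133 = 486115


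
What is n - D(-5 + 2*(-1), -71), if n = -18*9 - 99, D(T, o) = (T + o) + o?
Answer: -112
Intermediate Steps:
D(T, o) = T + 2*o
n = -261 (n = -162 - 99 = -261)
n - D(-5 + 2*(-1), -71) = -261 - ((-5 + 2*(-1)) + 2*(-71)) = -261 - ((-5 - 2) - 142) = -261 - (-7 - 142) = -261 - 1*(-149) = -261 + 149 = -112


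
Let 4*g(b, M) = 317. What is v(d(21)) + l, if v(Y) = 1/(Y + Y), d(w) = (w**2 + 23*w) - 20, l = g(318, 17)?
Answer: 143285/1808 ≈ 79.250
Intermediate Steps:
g(b, M) = 317/4 (g(b, M) = (1/4)*317 = 317/4)
l = 317/4 ≈ 79.250
d(w) = -20 + w**2 + 23*w
v(Y) = 1/(2*Y)
v(d(21)) + l = 1/(2*(-20 + 21**2 + 23*21)) + 317/4 = 1/(2*(-20 + 441 + 483)) + 317/4 = (1/2)/904 + 317/4 = (1/2)*(1/904) + 317/4 = 1/1808 + 317/4 = 143285/1808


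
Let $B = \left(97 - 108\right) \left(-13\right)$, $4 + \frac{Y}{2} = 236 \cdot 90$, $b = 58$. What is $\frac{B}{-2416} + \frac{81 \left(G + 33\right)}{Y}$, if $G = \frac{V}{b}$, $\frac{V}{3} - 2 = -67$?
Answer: $- \frac{495667}{185984888} \approx -0.0026651$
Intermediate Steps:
$V = -195$ ($V = 6 + 3 \left(-67\right) = 6 - 201 = -195$)
$G = - \frac{195}{58} \approx -3.3621$
$Y = 42472$ ($Y = -8 + 2 \cdot 236 \cdot 90 = -8 + 2 \cdot 21240 = -8 + 42480 = 42472$)
$B = 143$ ($B = \left(-11\right) \left(-13\right) = 143$)
$\frac{B}{-2416} + \frac{81 \left(G + 33\right)}{Y} = \frac{143}{-2416} + \frac{81 \left(- \frac{195}{58} + 33\right)}{42472} = 143 \left(- \frac{1}{2416}\right) + 81 \cdot \frac{1719}{58} \cdot \frac{1}{42472} = - \frac{143}{2416} + \frac{139239}{58} \cdot \frac{1}{42472} = - \frac{143}{2416} + \frac{139239}{2463376} = - \frac{495667}{185984888}$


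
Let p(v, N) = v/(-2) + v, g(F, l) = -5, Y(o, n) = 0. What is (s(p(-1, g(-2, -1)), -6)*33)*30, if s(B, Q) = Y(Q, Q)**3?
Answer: 0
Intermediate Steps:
p(v, N) = v/2 (p(v, N) = v*(-1/2) + v = -v/2 + v = v/2)
s(B, Q) = 0 (s(B, Q) = 0**3 = 0)
(s(p(-1, g(-2, -1)), -6)*33)*30 = (0*33)*30 = 0*30 = 0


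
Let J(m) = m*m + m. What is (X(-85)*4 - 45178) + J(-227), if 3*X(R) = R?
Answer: 18032/3 ≈ 6010.7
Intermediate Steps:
J(m) = m + m**2 (J(m) = m**2 + m = m + m**2)
X(R) = R/3
(X(-85)*4 - 45178) + J(-227) = (((1/3)*(-85))*4 - 45178) - 227*(1 - 227) = (-85/3*4 - 45178) - 227*(-226) = (-340/3 - 45178) + 51302 = -135874/3 + 51302 = 18032/3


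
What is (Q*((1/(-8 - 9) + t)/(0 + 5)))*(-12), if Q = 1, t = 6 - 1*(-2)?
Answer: -324/17 ≈ -19.059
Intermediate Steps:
t = 8 (t = 6 + 2 = 8)
(Q*((1/(-8 - 9) + t)/(0 + 5)))*(-12) = (1*((1/(-8 - 9) + 8)/(0 + 5)))*(-12) = (1*((1/(-17) + 8)/5))*(-12) = (1*((-1/17 + 8)*(⅕)))*(-12) = (1*((135/17)*(⅕)))*(-12) = (1*(27/17))*(-12) = (27/17)*(-12) = -324/17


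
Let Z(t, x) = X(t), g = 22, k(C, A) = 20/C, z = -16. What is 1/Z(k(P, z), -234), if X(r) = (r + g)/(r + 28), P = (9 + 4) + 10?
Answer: 332/263 ≈ 1.2624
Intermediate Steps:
P = 23 (P = 13 + 10 = 23)
X(r) = (22 + r)/(28 + r) (X(r) = (r + 22)/(r + 28) = (22 + r)/(28 + r))
Z(t, x) = (22 + t)/(28 + t)
1/Z(k(P, z), -234) = 1/((22 + 20/23)/(28 + 20/23)) = 1/((526/23)/(664/23)) = 1/((23/664)*(526/23)) = 1/(263/332) = 332/263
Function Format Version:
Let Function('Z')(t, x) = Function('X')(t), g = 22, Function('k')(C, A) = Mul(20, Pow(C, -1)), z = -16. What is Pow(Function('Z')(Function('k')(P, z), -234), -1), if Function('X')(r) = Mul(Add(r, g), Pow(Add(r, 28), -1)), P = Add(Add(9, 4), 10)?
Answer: Rational(332, 263) ≈ 1.2624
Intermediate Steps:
P = 23 (P = Add(13, 10) = 23)
Function('X')(r) = Mul(Pow(Add(28, r), -1), Add(22, r)) (Function('X')(r) = Mul(Add(r, 22), Pow(Add(r, 28), -1)) = Mul(Add(22, r), Pow(Add(28, r), -1)) = Mul(Pow(Add(28, r), -1), Add(22, r)))
Function('Z')(t, x) = Mul(Pow(Add(28, t), -1), Add(22, t))
Pow(Function('Z')(Function('k')(P, z), -234), -1) = Pow(Mul(Pow(Add(28, Mul(20, Pow(23, -1))), -1), Add(22, Mul(20, Pow(23, -1)))), -1) = Pow(Mul(Pow(Add(28, Mul(20, Rational(1, 23))), -1), Add(22, Mul(20, Rational(1, 23)))), -1) = Pow(Mul(Pow(Add(28, Rational(20, 23)), -1), Add(22, Rational(20, 23))), -1) = Pow(Mul(Pow(Rational(664, 23), -1), Rational(526, 23)), -1) = Pow(Mul(Rational(23, 664), Rational(526, 23)), -1) = Pow(Rational(263, 332), -1) = Rational(332, 263)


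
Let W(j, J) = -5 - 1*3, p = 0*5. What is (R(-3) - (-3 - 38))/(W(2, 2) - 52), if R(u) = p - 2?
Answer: -13/20 ≈ -0.65000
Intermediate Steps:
p = 0
W(j, J) = -8 (W(j, J) = -5 - 3 = -8)
R(u) = -2 (R(u) = 0 - 2 = -2)
(R(-3) - (-3 - 38))/(W(2, 2) - 52) = (-2 - (-3 - 38))/(-8 - 52) = (-2 - 1*(-41))/(-60) = -(-2 + 41)/60 = -1/60*39 = -13/20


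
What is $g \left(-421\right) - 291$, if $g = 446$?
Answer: $-188057$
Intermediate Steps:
$g \left(-421\right) - 291 = 446 \left(-421\right) - 291 = -187766 - 291 = -188057$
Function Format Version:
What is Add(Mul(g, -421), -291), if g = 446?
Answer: -188057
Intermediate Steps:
Add(Mul(g, -421), -291) = Add(Mul(446, -421), -291) = Add(-187766, -291) = -188057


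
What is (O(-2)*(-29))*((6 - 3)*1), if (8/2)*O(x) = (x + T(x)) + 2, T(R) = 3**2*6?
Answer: -2349/2 ≈ -1174.5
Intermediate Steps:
T(R) = 54 (T(R) = 9*6 = 54)
O(x) = 14 + x/4 (O(x) = ((x + 54) + 2)/4 = ((54 + x) + 2)/4 = (56 + x)/4 = 14 + x/4)
(O(-2)*(-29))*((6 - 3)*1) = ((14 + (1/4)*(-2))*(-29))*((6 - 3)*1) = ((14 - 1/2)*(-29))*(3*1) = ((27/2)*(-29))*3 = -783/2*3 = -2349/2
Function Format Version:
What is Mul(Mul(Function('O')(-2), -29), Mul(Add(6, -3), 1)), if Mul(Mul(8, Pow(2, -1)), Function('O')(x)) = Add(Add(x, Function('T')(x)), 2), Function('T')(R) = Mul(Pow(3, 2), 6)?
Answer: Rational(-2349, 2) ≈ -1174.5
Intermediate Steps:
Function('T')(R) = 54 (Function('T')(R) = Mul(9, 6) = 54)
Function('O')(x) = Add(14, Mul(Rational(1, 4), x)) (Function('O')(x) = Mul(Rational(1, 4), Add(Add(x, 54), 2)) = Mul(Rational(1, 4), Add(Add(54, x), 2)) = Mul(Rational(1, 4), Add(56, x)) = Add(14, Mul(Rational(1, 4), x)))
Mul(Mul(Function('O')(-2), -29), Mul(Add(6, -3), 1)) = Mul(Mul(Add(14, Mul(Rational(1, 4), -2)), -29), Mul(Add(6, -3), 1)) = Mul(Mul(Add(14, Rational(-1, 2)), -29), Mul(3, 1)) = Mul(Mul(Rational(27, 2), -29), 3) = Mul(Rational(-783, 2), 3) = Rational(-2349, 2)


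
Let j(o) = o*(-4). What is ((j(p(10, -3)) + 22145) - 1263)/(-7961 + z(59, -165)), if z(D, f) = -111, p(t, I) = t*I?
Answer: -10501/4036 ≈ -2.6018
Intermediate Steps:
p(t, I) = I*t
j(o) = -4*o
((j(p(10, -3)) + 22145) - 1263)/(-7961 + z(59, -165)) = ((-(-12)*10 + 22145) - 1263)/(-7961 - 111) = ((-4*(-30) + 22145) - 1263)/(-8072) = ((120 + 22145) - 1263)*(-1/8072) = (22265 - 1263)*(-1/8072) = 21002*(-1/8072) = -10501/4036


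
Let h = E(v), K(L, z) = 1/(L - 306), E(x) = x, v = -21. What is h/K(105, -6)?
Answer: 4221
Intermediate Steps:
K(L, z) = 1/(-306 + L)
h = -21
h/K(105, -6) = -21/(1/(-306 + 105)) = -21/(1/(-201)) = -21/(-1/201) = -21*(-201) = 4221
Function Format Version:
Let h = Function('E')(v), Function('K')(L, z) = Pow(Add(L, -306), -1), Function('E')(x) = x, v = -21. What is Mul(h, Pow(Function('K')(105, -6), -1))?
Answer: 4221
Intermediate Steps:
Function('K')(L, z) = Pow(Add(-306, L), -1)
h = -21
Mul(h, Pow(Function('K')(105, -6), -1)) = Mul(-21, Pow(Pow(Add(-306, 105), -1), -1)) = Mul(-21, Pow(Pow(-201, -1), -1)) = Mul(-21, Pow(Rational(-1, 201), -1)) = Mul(-21, -201) = 4221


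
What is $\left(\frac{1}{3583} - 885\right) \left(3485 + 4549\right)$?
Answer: $- \frac{25475444436}{3583} \approx -7.1101 \cdot 10^{6}$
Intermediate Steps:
$\left(\frac{1}{3583} - 885\right) \left(3485 + 4549\right) = \left(\frac{1}{3583} - 885\right) 8034 = \left(- \frac{3170954}{3583}\right) 8034 = - \frac{25475444436}{3583}$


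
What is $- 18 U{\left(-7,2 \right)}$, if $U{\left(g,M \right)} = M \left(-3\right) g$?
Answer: $-756$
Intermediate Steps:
$U{\left(g,M \right)} = - 3 M g$
$- 18 U{\left(-7,2 \right)} = - 18 \left(\left(-3\right) 2 \left(-7\right)\right) = \left(-18\right) 42 = -756$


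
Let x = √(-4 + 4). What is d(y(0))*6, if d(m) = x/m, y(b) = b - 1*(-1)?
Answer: 0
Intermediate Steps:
y(b) = 1 + b (y(b) = b + 1 = 1 + b)
x = 0 (x = √0 = 0)
d(m) = 0 (d(m) = 0/m = 0)
d(y(0))*6 = 0*6 = 0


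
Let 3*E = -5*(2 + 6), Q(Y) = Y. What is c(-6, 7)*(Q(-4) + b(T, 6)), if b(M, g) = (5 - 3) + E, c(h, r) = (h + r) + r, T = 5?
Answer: -368/3 ≈ -122.67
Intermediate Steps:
E = -40/3 (E = (-5*(2 + 6))/3 = (-5*8)/3 = (⅓)*(-40) = -40/3 ≈ -13.333)
c(h, r) = h + 2*r
b(M, g) = -34/3 (b(M, g) = (5 - 3) - 40/3 = 2 - 40/3 = -34/3)
c(-6, 7)*(Q(-4) + b(T, 6)) = (-6 + 2*7)*(-4 - 34/3) = (-6 + 14)*(-46/3) = 8*(-46/3) = -368/3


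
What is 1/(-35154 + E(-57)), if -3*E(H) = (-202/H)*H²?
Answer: -1/38992 ≈ -2.5646e-5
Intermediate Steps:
E(H) = 202*H/3 (E(H) = -(-202/H)*H²/3 = -(-202)*H/3 = 202*H/3)
1/(-35154 + E(-57)) = 1/(-35154 + (202/3)*(-57)) = 1/(-35154 - 3838) = 1/(-38992) = -1/38992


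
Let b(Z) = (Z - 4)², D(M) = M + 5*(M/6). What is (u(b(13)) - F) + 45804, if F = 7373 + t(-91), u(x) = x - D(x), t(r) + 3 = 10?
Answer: 76713/2 ≈ 38357.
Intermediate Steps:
D(M) = 11*M/6 (D(M) = M + 5*(M*(⅙)) = M + 5*(M/6) = M + 5*M/6 = 11*M/6)
b(Z) = (-4 + Z)²
t(r) = 7 (t(r) = -3 + 10 = 7)
u(x) = -5*x/6 (u(x) = x - 11*x/6 = -5*x/6)
F = 7380 (F = 7373 + 7 = 7380)
(u(b(13)) - F) + 45804 = (-5*(-4 + 13)²/6 - 1*7380) + 45804 = (-⅚*9² - 7380) + 45804 = (-⅚*81 - 7380) + 45804 = (-135/2 - 7380) + 45804 = -14895/2 + 45804 = 76713/2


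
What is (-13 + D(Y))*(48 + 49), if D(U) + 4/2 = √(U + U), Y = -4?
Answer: -1455 + 194*I*√2 ≈ -1455.0 + 274.36*I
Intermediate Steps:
D(U) = -2 + √2*√U (D(U) = -2 + √(U + U) = -2 + √(2*U) = -2 + √2*√U)
(-13 + D(Y))*(48 + 49) = (-13 + (-2 + √2*√(-4)))*(48 + 49) = (-13 + (-2 + √2*(2*I)))*97 = (-13 + (-2 + 2*I*√2))*97 = (-15 + 2*I*√2)*97 = -1455 + 194*I*√2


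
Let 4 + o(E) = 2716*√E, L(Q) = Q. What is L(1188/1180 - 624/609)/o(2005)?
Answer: -1069/221427710846160 - 103693*√2005/31632530120880 ≈ -1.4679e-7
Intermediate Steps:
o(E) = -4 + 2716*√E
L(1188/1180 - 624/609)/o(2005) = (1188/1180 - 624/609)/(-4 + 2716*√2005) = (1188*(1/1180) - 624*1/609)/(-4 + 2716*√2005) = (297/295 - 208/203)/(-4 + 2716*√2005) = -1069/(59885*(-4 + 2716*√2005))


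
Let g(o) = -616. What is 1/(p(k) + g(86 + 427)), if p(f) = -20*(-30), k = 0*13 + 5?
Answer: -1/16 ≈ -0.062500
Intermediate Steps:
k = 5 (k = 0 + 5 = 5)
p(f) = 600
1/(p(k) + g(86 + 427)) = 1/(600 - 616) = 1/(-16) = -1/16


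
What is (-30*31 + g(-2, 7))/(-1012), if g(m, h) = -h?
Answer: 937/1012 ≈ 0.92589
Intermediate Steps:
(-30*31 + g(-2, 7))/(-1012) = (-30*31 - 1*7)/(-1012) = (-930 - 7)*(-1/1012) = -937*(-1/1012) = 937/1012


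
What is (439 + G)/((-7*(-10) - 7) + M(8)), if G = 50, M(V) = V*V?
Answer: 489/127 ≈ 3.8504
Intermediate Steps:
M(V) = V²
(439 + G)/((-7*(-10) - 7) + M(8)) = (439 + 50)/((-7*(-10) - 7) + 8²) = 489/((70 - 7) + 64) = 489/(63 + 64) = 489/127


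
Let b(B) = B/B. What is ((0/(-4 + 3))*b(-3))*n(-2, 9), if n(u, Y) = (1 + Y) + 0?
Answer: 0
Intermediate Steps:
n(u, Y) = 1 + Y
b(B) = 1
((0/(-4 + 3))*b(-3))*n(-2, 9) = ((0/(-4 + 3))*1)*(1 + 9) = ((0/(-1))*1)*10 = ((0*(-1))*1)*10 = (0*1)*10 = 0*10 = 0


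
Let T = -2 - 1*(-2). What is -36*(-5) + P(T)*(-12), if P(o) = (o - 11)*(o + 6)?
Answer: 972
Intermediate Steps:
T = 0 (T = -2 + 2 = 0)
P(o) = (-11 + o)*(6 + o)
-36*(-5) + P(T)*(-12) = -36*(-5) + (-66 + 0**2 - 5*0)*(-12) = 180 + (-66 + 0 + 0)*(-12) = 180 - 66*(-12) = 180 + 792 = 972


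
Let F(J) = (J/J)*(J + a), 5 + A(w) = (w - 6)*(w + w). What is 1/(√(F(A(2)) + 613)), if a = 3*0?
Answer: √37/148 ≈ 0.041100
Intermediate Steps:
a = 0
A(w) = -5 + 2*w*(-6 + w) (A(w) = -5 + (w - 6)*(w + w) = -5 + (-6 + w)*(2*w) = -5 + 2*w*(-6 + w))
F(J) = J (F(J) = (J/J)*(J + 0) = 1*J = J)
1/(√(F(A(2)) + 613)) = 1/(√((-5 - 12*2 + 2*2²) + 613)) = 1/(√((-5 - 24 + 2*4) + 613)) = 1/(√((-5 - 24 + 8) + 613)) = 1/(√(-21 + 613)) = 1/(√592) = 1/(4*√37) = √37/148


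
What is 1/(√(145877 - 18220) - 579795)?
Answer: -579795/336162114368 - √127657/336162114368 ≈ -1.7258e-6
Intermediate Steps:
1/(√(145877 - 18220) - 579795) = 1/(√127657 - 579795) = 1/(-579795 + √127657)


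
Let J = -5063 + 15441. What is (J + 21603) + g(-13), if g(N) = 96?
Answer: 32077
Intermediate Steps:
J = 10378
(J + 21603) + g(-13) = (10378 + 21603) + 96 = 31981 + 96 = 32077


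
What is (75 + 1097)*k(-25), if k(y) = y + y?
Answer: -58600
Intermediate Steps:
k(y) = 2*y
(75 + 1097)*k(-25) = (75 + 1097)*(2*(-25)) = 1172*(-50) = -58600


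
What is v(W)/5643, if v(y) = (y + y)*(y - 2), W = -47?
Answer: 4606/5643 ≈ 0.81623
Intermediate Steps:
v(y) = 2*y*(-2 + y) (v(y) = (2*y)*(-2 + y) = 2*y*(-2 + y))
v(W)/5643 = (2*(-47)*(-2 - 47))/5643 = (2*(-47)*(-49))*(1/5643) = 4606*(1/5643) = 4606/5643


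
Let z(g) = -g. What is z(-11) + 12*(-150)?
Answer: -1789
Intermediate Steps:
z(-11) + 12*(-150) = -1*(-11) + 12*(-150) = 11 - 1800 = -1789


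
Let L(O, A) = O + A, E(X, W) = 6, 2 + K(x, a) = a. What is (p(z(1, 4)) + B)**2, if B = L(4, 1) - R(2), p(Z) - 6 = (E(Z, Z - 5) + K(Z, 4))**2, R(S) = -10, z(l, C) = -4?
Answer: 7225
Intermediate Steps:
K(x, a) = -2 + a
L(O, A) = A + O
p(Z) = 70 (p(Z) = 6 + (6 + (-2 + 4))**2 = 6 + (6 + 2)**2 = 6 + 8**2 = 6 + 64 = 70)
B = 15 (B = (1 + 4) - 1*(-10) = 5 + 10 = 15)
(p(z(1, 4)) + B)**2 = (70 + 15)**2 = 85**2 = 7225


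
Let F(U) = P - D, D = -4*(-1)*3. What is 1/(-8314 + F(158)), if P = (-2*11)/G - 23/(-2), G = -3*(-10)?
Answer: -30/249457 ≈ -0.00012026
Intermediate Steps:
G = 30
D = 12 (D = 4*3 = 12)
P = 323/30 (P = -2*11/30 - 23/(-2) = -22*1/30 - 23*(-½) = -11/15 + 23/2 = 323/30 ≈ 10.767)
F(U) = -37/30 (F(U) = 323/30 - 1*12 = 323/30 - 12 = -37/30)
1/(-8314 + F(158)) = 1/(-8314 - 37/30) = 1/(-249457/30) = -30/249457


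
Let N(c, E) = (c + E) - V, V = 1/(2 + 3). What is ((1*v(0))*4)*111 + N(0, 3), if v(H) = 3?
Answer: 6674/5 ≈ 1334.8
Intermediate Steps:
V = ⅕ (V = 1/5 = ⅕ ≈ 0.20000)
N(c, E) = -⅕ + E + c (N(c, E) = (c + E) - 1*⅕ = (E + c) - ⅕ = -⅕ + E + c)
((1*v(0))*4)*111 + N(0, 3) = ((1*3)*4)*111 + (-⅕ + 3 + 0) = (3*4)*111 + 14/5 = 12*111 + 14/5 = 1332 + 14/5 = 6674/5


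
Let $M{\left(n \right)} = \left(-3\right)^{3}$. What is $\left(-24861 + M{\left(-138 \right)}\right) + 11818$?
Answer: $-13070$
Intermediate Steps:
$M{\left(n \right)} = -27$
$\left(-24861 + M{\left(-138 \right)}\right) + 11818 = \left(-24861 - 27\right) + 11818 = -24888 + 11818 = -13070$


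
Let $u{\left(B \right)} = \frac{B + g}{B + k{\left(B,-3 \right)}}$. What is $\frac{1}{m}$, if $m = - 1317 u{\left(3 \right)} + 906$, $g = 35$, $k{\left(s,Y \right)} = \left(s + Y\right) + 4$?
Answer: $- \frac{7}{43704} \approx -0.00016017$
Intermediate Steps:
$k{\left(s,Y \right)} = 4 + Y + s$ ($k{\left(s,Y \right)} = \left(Y + s\right) + 4 = 4 + Y + s$)
$u{\left(B \right)} = \frac{35 + B}{1 + 2 B}$ ($u{\left(B \right)} = \frac{B + 35}{B + \left(4 - 3 + B\right)} = \frac{35 + B}{B + \left(1 + B\right)} = \frac{35 + B}{1 + 2 B}$)
$m = - \frac{43704}{7}$ ($m = - 1317 \frac{35 + 3}{1 + 2 \cdot 3} + 906 = - 1317 \frac{1}{1 + 6} \cdot 38 + 906 = - 1317 \cdot \frac{1}{7} \cdot 38 + 906 = \left(-1317\right) \frac{38}{7} + 906 = - \frac{50046}{7} + 906 = - \frac{43704}{7} \approx -6243.4$)
$\frac{1}{m} = \frac{1}{- \frac{43704}{7}} = - \frac{7}{43704}$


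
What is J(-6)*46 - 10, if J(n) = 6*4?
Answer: 1094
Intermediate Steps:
J(n) = 24
J(-6)*46 - 10 = 24*46 - 10 = 1104 - 10 = 1094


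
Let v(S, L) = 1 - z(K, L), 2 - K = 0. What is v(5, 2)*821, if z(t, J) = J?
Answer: -821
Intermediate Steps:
K = 2 (K = 2 - 1*0 = 2 + 0 = 2)
v(S, L) = 1 - L
v(5, 2)*821 = (1 - 1*2)*821 = (1 - 2)*821 = -1*821 = -821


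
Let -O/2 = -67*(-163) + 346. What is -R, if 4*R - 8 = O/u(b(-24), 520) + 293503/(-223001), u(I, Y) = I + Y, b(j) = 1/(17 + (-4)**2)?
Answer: 140249893317/15307680644 ≈ 9.1621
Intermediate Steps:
b(j) = 1/33 (b(j) = 1/(17 + 16) = 1/33)
O = -22534 (O = -2*(-67*(-163) + 346) = -2*(10921 + 346) = -2*11267 = -22534)
R = -140249893317/15307680644 (R = 2 + (-22534/(1/33 + 520) + 293503/(-223001))/4 = 2 + (-22534/17161/33 + 293503*(-1/223001))/4 = 2 + (-22534*33/17161 - 293503/223001)/4 = 2 + (-743622/17161 - 293503/223001)/4 = 2 + (1/4)*(-170865254605/3826920161) = 2 - 170865254605/15307680644 = -140249893317/15307680644 ≈ -9.1621)
-R = -1*(-140249893317/15307680644) = 140249893317/15307680644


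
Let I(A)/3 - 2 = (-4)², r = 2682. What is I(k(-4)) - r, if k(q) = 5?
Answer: -2628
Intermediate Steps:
I(A) = 54 (I(A) = 6 + 3*(-4)² = 6 + 3*16 = 6 + 48 = 54)
I(k(-4)) - r = 54 - 1*2682 = 54 - 2682 = -2628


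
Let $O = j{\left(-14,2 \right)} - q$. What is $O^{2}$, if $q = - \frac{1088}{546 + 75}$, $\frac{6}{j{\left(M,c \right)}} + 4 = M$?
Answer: $\frac{776161}{385641} \approx 2.0126$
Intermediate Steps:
$j{\left(M,c \right)} = \frac{6}{-4 + M}$
$q = - \frac{1088}{621} \approx -1.752$
$O = \frac{881}{621}$ ($O = \frac{6}{-4 - 14} - - \frac{1088}{621} = \frac{6}{-18} + \frac{1088}{621} = 6 \left(- \frac{1}{18}\right) + \frac{1088}{621} = - \frac{1}{3} + \frac{1088}{621} = \frac{881}{621} \approx 1.4187$)
$O^{2} = \left(\frac{881}{621}\right)^{2} = \frac{776161}{385641}$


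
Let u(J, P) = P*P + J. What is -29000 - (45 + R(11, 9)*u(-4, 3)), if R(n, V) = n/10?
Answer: -58101/2 ≈ -29051.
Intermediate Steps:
R(n, V) = n/10 (R(n, V) = n*(⅒) = n/10)
u(J, P) = J + P² (u(J, P) = P² + J = J + P²)
-29000 - (45 + R(11, 9)*u(-4, 3)) = -29000 - (45 + ((⅒)*11)*(-4 + 3²)) = -29000 - (45 + 11*(-4 + 9)/10) = -29000 - (45 + (11/10)*5) = -29000 - (45 + 11/2) = -29000 - 1*101/2 = -29000 - 101/2 = -58101/2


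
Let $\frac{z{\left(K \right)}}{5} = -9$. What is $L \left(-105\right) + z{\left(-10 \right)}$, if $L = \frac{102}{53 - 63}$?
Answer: $1026$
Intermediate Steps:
$z{\left(K \right)} = -45$ ($z{\left(K \right)} = 5 \left(-9\right) = -45$)
$L = - \frac{51}{5}$ ($L = \frac{102}{53 - 63} = \frac{102}{-10} = 102 \left(- \frac{1}{10}\right) = - \frac{51}{5} \approx -10.2$)
$L \left(-105\right) + z{\left(-10 \right)} = \left(- \frac{51}{5}\right) \left(-105\right) - 45 = 1071 - 45 = 1026$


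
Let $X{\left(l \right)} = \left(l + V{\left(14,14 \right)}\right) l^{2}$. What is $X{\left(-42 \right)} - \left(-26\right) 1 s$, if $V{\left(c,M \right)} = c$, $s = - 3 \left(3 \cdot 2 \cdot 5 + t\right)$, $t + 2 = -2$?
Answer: $-51420$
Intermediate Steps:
$t = -4$ ($t = -2 - 2 = -4$)
$s = -78$ ($s = - 3 \left(3 \cdot 2 \cdot 5 - 4\right) = - 3 \left(6 \cdot 5 - 4\right) = - 3 \left(30 - 4\right) = \left(-3\right) 26 = -78$)
$X{\left(l \right)} = l^{2} \left(14 + l\right)$ ($X{\left(l \right)} = \left(l + 14\right) l^{2} = \left(14 + l\right) l^{2} = l^{2} \left(14 + l\right)$)
$X{\left(-42 \right)} - \left(-26\right) 1 s = \left(-42\right)^{2} \left(14 - 42\right) - \left(-26\right) 1 \left(-78\right) = 1764 \left(-28\right) - \left(-26\right) \left(-78\right) = -49392 - 2028 = -51420$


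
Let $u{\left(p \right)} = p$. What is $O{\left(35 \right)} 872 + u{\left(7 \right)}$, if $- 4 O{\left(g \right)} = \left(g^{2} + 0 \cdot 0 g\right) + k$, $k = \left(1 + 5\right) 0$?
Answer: $-267043$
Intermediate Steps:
$k = 0$ ($k = 6 \cdot 0 = 0$)
$O{\left(g \right)} = - \frac{g^{2}}{4}$ ($O{\left(g \right)} = - \frac{\left(g^{2} + 0 \cdot 0 g\right) + 0}{4} = - \frac{\left(g^{2} + 0 g\right) + 0}{4} = - \frac{\left(g^{2} + 0\right) + 0}{4} = - \frac{g^{2} + 0}{4} = - \frac{g^{2}}{4}$)
$O{\left(35 \right)} 872 + u{\left(7 \right)} = - \frac{35^{2}}{4} \cdot 872 + 7 = \left(- \frac{1}{4}\right) 1225 \cdot 872 + 7 = \left(- \frac{1225}{4}\right) 872 + 7 = -267050 + 7 = -267043$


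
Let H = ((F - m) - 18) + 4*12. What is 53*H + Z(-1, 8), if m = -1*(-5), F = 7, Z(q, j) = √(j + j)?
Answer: 1700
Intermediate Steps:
Z(q, j) = √2*√j (Z(q, j) = √(2*j) = √2*√j)
m = 5
H = 32 (H = ((7 - 1*5) - 18) + 4*12 = ((7 - 5) - 18) + 48 = (2 - 18) + 48 = -16 + 48 = 32)
53*H + Z(-1, 8) = 53*32 + √2*√8 = 1696 + √2*(2*√2) = 1696 + 4 = 1700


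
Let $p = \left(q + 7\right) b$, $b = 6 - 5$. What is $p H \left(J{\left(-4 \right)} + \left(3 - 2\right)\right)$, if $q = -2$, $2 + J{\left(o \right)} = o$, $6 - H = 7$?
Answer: $25$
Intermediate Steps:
$H = -1$ ($H = 6 - 7 = -1$)
$b = 1$ ($b = 6 - 5 = 1$)
$J{\left(o \right)} = -2 + o$
$p = 5$ ($p = \left(-2 + 7\right) 1 = 5 \cdot 1 = 5$)
$p H \left(J{\left(-4 \right)} + \left(3 - 2\right)\right) = 5 \left(- (\left(-2 - 4\right) + \left(3 - 2\right))\right) = 5 \left(- (-6 + \left(3 - 2\right))\right) = 5 \left(- (-6 + 1)\right) = 5 \left(\left(-1\right) \left(-5\right)\right) = 5 \cdot 5 = 25$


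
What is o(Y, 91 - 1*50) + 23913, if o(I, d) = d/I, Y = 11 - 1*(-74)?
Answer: 2032646/85 ≈ 23913.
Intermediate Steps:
Y = 85 (Y = 11 + 74 = 85)
o(Y, 91 - 1*50) + 23913 = (91 - 1*50)/85 + 23913 = (91 - 50)*(1/85) + 23913 = 41*(1/85) + 23913 = 41/85 + 23913 = 2032646/85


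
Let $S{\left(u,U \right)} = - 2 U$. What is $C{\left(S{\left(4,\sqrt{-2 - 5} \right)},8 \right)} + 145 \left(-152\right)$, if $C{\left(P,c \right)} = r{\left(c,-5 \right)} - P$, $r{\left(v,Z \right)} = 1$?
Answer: $-22039 + 2 i \sqrt{7} \approx -22039.0 + 5.2915 i$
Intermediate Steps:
$C{\left(P,c \right)} = 1 - P$
$C{\left(S{\left(4,\sqrt{-2 - 5} \right)},8 \right)} + 145 \left(-152\right) = \left(1 - - 2 \sqrt{-2 - 5}\right) + 145 \left(-152\right) = \left(1 - - 2 \sqrt{-7}\right) - 22040 = \left(1 - - 2 i \sqrt{7}\right) - 22040 = \left(1 + 2 i \sqrt{7}\right) - 22040 = -22039 + 2 i \sqrt{7}$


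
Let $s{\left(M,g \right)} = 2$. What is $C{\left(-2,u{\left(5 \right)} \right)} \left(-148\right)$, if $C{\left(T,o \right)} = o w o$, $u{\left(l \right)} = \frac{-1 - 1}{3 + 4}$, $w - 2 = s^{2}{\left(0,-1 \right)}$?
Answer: $- \frac{3552}{49} \approx -72.49$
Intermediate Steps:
$w = 6$ ($w = 2 + 2^{2} = 2 + 4 = 6$)
$u{\left(l \right)} = - \frac{2}{7}$
$C{\left(T,o \right)} = 6 o^{2}$ ($C{\left(T,o \right)} = o 6 o = 6 o o = 6 o^{2}$)
$C{\left(-2,u{\left(5 \right)} \right)} \left(-148\right) = 6 \left(- \frac{2}{7}\right)^{2} \left(-148\right) = 6 \cdot \frac{4}{49} \left(-148\right) = \frac{24}{49} \left(-148\right) = - \frac{3552}{49}$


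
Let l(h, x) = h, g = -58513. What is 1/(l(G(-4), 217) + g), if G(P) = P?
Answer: -1/58517 ≈ -1.7089e-5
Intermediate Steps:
1/(l(G(-4), 217) + g) = 1/(-4 - 58513) = 1/(-58517) = -1/58517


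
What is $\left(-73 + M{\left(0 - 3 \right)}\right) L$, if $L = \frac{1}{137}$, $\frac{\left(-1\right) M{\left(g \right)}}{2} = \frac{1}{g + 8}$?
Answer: $- \frac{367}{685} \approx -0.53577$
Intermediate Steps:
$M{\left(g \right)} = - \frac{2}{8 + g}$ ($M{\left(g \right)} = - \frac{2}{g + 8} = - \frac{2}{8 + g}$)
$L = \frac{1}{137} \approx 0.0072993$
$\left(-73 + M{\left(0 - 3 \right)}\right) L = \left(-73 - \frac{2}{8 + \left(0 - 3\right)}\right) \frac{1}{137} = \left(-73 - \frac{2}{8 - 3}\right) \frac{1}{137} = \left(-73 - \frac{2}{5}\right) \frac{1}{137} = \left(- \frac{367}{5}\right) \frac{1}{137} = - \frac{367}{685}$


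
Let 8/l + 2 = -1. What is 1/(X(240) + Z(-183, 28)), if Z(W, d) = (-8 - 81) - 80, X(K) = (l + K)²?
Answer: 9/505423 ≈ 1.7807e-5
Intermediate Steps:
l = -8/3 (l = 8/(-2 - 1) = 8/(-3) = 8*(-⅓) = -8/3 ≈ -2.6667)
X(K) = (-8/3 + K)²
Z(W, d) = -169 (Z(W, d) = -89 - 80 = -169)
1/(X(240) + Z(-183, 28)) = 1/((-8 + 3*240)²/9 - 169) = 1/((-8 + 720)²/9 - 169) = 1/((⅑)*712² - 169) = 1/((⅑)*506944 - 169) = 1/(506944/9 - 169) = 1/(505423/9) = 9/505423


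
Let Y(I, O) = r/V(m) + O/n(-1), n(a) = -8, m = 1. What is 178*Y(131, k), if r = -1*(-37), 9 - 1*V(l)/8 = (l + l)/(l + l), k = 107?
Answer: -72891/32 ≈ -2277.8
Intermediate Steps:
V(l) = 64 (V(l) = 72 - 8*(l + l)/(l + l) = 72 - 8*2*l/(2*l) = 72 - 8*2*l*1/(2*l) = 72 - 8*1 = 72 - 8 = 64)
r = 37
Y(I, O) = 37/64 - O/8 (Y(I, O) = 37/64 + O/(-8) = 37*(1/64) + O*(-⅛) = 37/64 - O/8)
178*Y(131, k) = 178*(37/64 - ⅛*107) = 178*(37/64 - 107/8) = 178*(-819/64) = -72891/32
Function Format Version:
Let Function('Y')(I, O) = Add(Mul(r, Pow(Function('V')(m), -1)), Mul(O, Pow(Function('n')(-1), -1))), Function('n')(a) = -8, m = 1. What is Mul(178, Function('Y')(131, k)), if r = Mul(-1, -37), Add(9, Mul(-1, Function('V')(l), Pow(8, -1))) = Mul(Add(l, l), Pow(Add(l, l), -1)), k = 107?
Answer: Rational(-72891, 32) ≈ -2277.8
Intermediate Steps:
Function('V')(l) = 64 (Function('V')(l) = Add(72, Mul(-8, Mul(Add(l, l), Pow(Add(l, l), -1)))) = Add(72, Mul(-8, Mul(Mul(2, l), Pow(Mul(2, l), -1)))) = Add(72, Mul(-8, Mul(Mul(2, l), Mul(Rational(1, 2), Pow(l, -1))))) = Add(72, Mul(-8, 1)) = Add(72, -8) = 64)
r = 37
Function('Y')(I, O) = Add(Rational(37, 64), Mul(Rational(-1, 8), O)) (Function('Y')(I, O) = Add(Mul(37, Pow(64, -1)), Mul(O, Pow(-8, -1))) = Add(Mul(37, Rational(1, 64)), Mul(O, Rational(-1, 8))) = Add(Rational(37, 64), Mul(Rational(-1, 8), O)))
Mul(178, Function('Y')(131, k)) = Mul(178, Add(Rational(37, 64), Mul(Rational(-1, 8), 107))) = Mul(178, Add(Rational(37, 64), Rational(-107, 8))) = Mul(178, Rational(-819, 64)) = Rational(-72891, 32)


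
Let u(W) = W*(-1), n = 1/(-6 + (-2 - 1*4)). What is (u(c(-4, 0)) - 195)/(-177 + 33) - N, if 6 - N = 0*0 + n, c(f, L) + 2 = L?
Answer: -683/144 ≈ -4.7431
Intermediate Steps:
n = -1/12 (n = 1/(-6 + (-2 - 4)) = 1/(-6 - 6) = 1/(-12) = -1/12 ≈ -0.083333)
c(f, L) = -2 + L
u(W) = -W
N = 73/12 (N = 6 - (0*0 - 1/12) = 6 - (0 - 1/12) = 6 - 1*(-1/12) = 6 + 1/12 = 73/12 ≈ 6.0833)
(u(c(-4, 0)) - 195)/(-177 + 33) - N = (-(-2 + 0) - 195)/(-177 + 33) - 1*73/12 = (-1*(-2) - 195)/(-144) - 73/12 = (2 - 195)*(-1/144) - 73/12 = -193*(-1/144) - 73/12 = 193/144 - 73/12 = -683/144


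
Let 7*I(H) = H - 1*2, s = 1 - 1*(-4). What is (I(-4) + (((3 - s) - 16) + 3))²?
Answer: 12321/49 ≈ 251.45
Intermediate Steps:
s = 5 (s = 1 + 4 = 5)
I(H) = -2/7 + H/7 (I(H) = (H - 1*2)/7 = (H - 2)/7 = (-2 + H)/7 = -2/7 + H/7)
(I(-4) + (((3 - s) - 16) + 3))² = ((-2/7 + (⅐)*(-4)) + (((3 - 1*5) - 16) + 3))² = ((-2/7 - 4/7) + (((3 - 5) - 16) + 3))² = (-6/7 + ((-2 - 16) + 3))² = (-6/7 + (-18 + 3))² = (-6/7 - 15)² = (-111/7)² = 12321/49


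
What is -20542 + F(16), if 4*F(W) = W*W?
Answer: -20478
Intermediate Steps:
F(W) = W**2/4 (F(W) = (W*W)/4 = W**2/4)
-20542 + F(16) = -20542 + (1/4)*16**2 = -20542 + (1/4)*256 = -20542 + 64 = -20478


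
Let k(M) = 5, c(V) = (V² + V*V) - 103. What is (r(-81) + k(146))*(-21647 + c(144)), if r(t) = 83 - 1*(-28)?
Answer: 2287752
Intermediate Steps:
c(V) = -103 + 2*V² (c(V) = (V² + V²) - 103 = 2*V² - 103 = -103 + 2*V²)
r(t) = 111 (r(t) = 83 + 28 = 111)
(r(-81) + k(146))*(-21647 + c(144)) = (111 + 5)*(-21647 + (-103 + 2*144²)) = 116*(-21647 + (-103 + 2*20736)) = 116*(-21647 + (-103 + 41472)) = 116*(-21647 + 41369) = 116*19722 = 2287752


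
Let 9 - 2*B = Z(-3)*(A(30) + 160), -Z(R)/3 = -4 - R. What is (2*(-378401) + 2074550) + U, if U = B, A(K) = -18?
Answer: 2635079/2 ≈ 1.3175e+6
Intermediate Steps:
Z(R) = 12 + 3*R (Z(R) = -3*(-4 - R) = 12 + 3*R)
B = -417/2 (B = 9/2 - (12 + 3*(-3))*(-18 + 160)/2 = 9/2 - (12 - 9)*142/2 = 9/2 - 3*142/2 = 9/2 - ½*426 = 9/2 - 213 = -417/2 ≈ -208.50)
U = -417/2 ≈ -208.50
(2*(-378401) + 2074550) + U = (2*(-378401) + 2074550) - 417/2 = (-756802 + 2074550) - 417/2 = 1317748 - 417/2 = 2635079/2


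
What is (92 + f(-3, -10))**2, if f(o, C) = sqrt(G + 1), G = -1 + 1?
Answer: 8649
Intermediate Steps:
G = 0
f(o, C) = 1 (f(o, C) = sqrt(0 + 1) = sqrt(1) = 1)
(92 + f(-3, -10))**2 = (92 + 1)**2 = 93**2 = 8649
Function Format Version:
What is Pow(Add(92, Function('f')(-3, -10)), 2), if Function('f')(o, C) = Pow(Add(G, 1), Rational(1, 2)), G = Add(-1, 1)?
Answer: 8649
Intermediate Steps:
G = 0
Function('f')(o, C) = 1 (Function('f')(o, C) = Pow(Add(0, 1), Rational(1, 2)) = Pow(1, Rational(1, 2)) = 1)
Pow(Add(92, Function('f')(-3, -10)), 2) = Pow(Add(92, 1), 2) = Pow(93, 2) = 8649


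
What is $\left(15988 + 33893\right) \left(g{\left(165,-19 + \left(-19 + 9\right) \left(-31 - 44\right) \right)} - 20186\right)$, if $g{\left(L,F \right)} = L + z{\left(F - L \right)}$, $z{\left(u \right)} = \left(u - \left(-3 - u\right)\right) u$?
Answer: $31045385709$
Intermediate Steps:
$z{\left(u \right)} = u \left(3 + 2 u\right)$ ($z{\left(u \right)} = \left(u + \left(3 + u\right)\right) u = \left(3 + 2 u\right) u = u \left(3 + 2 u\right)$)
$g{\left(L,F \right)} = L + \left(F - L\right) \left(3 - 2 L + 2 F\right)$ ($g{\left(L,F \right)} = L + \left(F - L\right) \left(3 + 2 \left(F - L\right)\right) = L + \left(F - L\right) \left(3 + \left(- 2 L + 2 F\right)\right) = L + \left(F - L\right) \left(3 - 2 L + 2 F\right)$)
$\left(15988 + 33893\right) \left(g{\left(165,-19 + \left(-19 + 9\right) \left(-31 - 44\right) \right)} - 20186\right) = \left(15988 + 33893\right) \left(\left(165 + \left(\left(-19 + \left(-19 + 9\right) \left(-31 - 44\right)\right) - 165\right) \left(3 - 330 + 2 \left(-19 + \left(-19 + 9\right) \left(-31 - 44\right)\right)\right)\right) - 20186\right) = 49881 \left(\left(165 + \left(\left(-19 - -750\right) - 165\right) \left(3 - 330 + 2 \left(-19 - -750\right)\right)\right) - 20186\right) = 49881 \left(\left(165 + \left(\left(-19 + 750\right) - 165\right) \left(3 - 330 + 2 \left(-19 + 750\right)\right)\right) - 20186\right) = 49881 \left(\left(165 + \left(731 - 165\right) \left(3 - 330 + 2 \cdot 731\right)\right) - 20186\right) = 49881 \left(\left(165 + 566 \left(3 - 330 + 1462\right)\right) - 20186\right) = 49881 \left(\left(165 + 566 \cdot 1135\right) - 20186\right) = 49881 \left(\left(165 + 642410\right) - 20186\right) = 49881 \left(642575 - 20186\right) = 49881 \cdot 622389 = 31045385709$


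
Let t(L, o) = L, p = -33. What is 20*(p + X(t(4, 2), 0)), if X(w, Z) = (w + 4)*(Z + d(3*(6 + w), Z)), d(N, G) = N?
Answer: 4140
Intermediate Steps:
X(w, Z) = (4 + w)*(18 + Z + 3*w) (X(w, Z) = (w + 4)*(Z + 3*(6 + w)) = (4 + w)*(Z + (18 + 3*w)) = (4 + w)*(18 + Z + 3*w))
20*(p + X(t(4, 2), 0)) = 20*(-33 + (72 + 3*4**2 + 4*0 + 30*4 + 0*4)) = 20*(-33 + (72 + 3*16 + 0 + 120 + 0)) = 20*(-33 + (72 + 48 + 0 + 120 + 0)) = 20*(-33 + 240) = 20*207 = 4140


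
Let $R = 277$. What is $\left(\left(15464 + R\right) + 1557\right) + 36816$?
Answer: $54114$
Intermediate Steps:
$\left(\left(15464 + R\right) + 1557\right) + 36816 = \left(\left(15464 + 277\right) + 1557\right) + 36816 = \left(15741 + 1557\right) + 36816 = 17298 + 36816 = 54114$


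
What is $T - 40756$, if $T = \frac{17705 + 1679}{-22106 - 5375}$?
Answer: $- \frac{1120035020}{27481} \approx -40757.0$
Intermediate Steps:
$T = - \frac{19384}{27481}$ ($T = \frac{19384}{-27481} = 19384 \left(- \frac{1}{27481}\right) = - \frac{19384}{27481} \approx -0.70536$)
$T - 40756 = - \frac{19384}{27481} - 40756 = - \frac{1120035020}{27481}$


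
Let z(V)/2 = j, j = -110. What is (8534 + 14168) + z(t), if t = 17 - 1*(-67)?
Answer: 22482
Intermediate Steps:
t = 84 (t = 17 + 67 = 84)
z(V) = -220 (z(V) = 2*(-110) = -220)
(8534 + 14168) + z(t) = (8534 + 14168) - 220 = 22702 - 220 = 22482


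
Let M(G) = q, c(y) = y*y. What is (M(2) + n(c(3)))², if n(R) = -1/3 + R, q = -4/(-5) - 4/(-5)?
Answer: 23716/225 ≈ 105.40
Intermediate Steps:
c(y) = y²
q = 8/5 (q = -4*(-⅕) - 4*(-⅕) = ⅘ + ⅘ = 8/5 ≈ 1.6000)
M(G) = 8/5
n(R) = -⅓ + R (n(R) = (⅓)*(-1) + R = -⅓ + R)
(M(2) + n(c(3)))² = (8/5 + (-⅓ + 3²))² = (8/5 + (-⅓ + 9))² = (8/5 + 26/3)² = (154/15)² = 23716/225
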